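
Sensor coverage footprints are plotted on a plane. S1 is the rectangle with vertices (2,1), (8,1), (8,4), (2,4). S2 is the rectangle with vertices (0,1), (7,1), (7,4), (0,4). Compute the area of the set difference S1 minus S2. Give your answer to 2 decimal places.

|S1∩S2|: x∈[2,7], y∈[1,4] → 5·3 = 15.
|S1| = 18.
|S1 ∖ S2| = |S1| − |S1∩S2| = 18 − 15 = 3.00.

3.00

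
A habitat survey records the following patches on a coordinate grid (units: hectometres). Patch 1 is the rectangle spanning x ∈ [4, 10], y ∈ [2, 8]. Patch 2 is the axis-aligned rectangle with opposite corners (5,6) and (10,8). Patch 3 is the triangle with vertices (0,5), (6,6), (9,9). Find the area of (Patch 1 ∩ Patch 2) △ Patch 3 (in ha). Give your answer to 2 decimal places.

|Patch 1 ∩ Patch 2| = 10.
|(Patch 1 ∩ Patch 2) ∩ Patch 3| = 3.3194.
|(Patch 1 ∩ Patch 2) △ Patch 3| = 10 + 7.5 − 6.6389 = 10.86.

10.86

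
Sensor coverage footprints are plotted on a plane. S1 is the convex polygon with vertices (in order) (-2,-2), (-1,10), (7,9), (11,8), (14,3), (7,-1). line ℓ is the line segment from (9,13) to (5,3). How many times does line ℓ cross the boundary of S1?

The segment meets the boundary at (7.364,8.909).

1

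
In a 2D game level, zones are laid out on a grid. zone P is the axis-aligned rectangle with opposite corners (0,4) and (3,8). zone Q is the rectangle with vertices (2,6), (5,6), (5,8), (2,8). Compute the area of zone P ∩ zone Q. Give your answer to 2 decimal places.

2.00

|zone P∩zone Q|: x∈[2,3], y∈[6,8] → 1·2 = 2.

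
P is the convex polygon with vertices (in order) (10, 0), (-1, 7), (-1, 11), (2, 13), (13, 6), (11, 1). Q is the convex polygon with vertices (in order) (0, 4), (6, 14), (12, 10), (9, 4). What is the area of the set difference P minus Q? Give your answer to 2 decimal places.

|P| = 94.5, |P∩Q| = 44.5127.
|P ∖ Q| = |P| − |P∩Q| = 94.5 − 44.5127 = 49.99.

49.99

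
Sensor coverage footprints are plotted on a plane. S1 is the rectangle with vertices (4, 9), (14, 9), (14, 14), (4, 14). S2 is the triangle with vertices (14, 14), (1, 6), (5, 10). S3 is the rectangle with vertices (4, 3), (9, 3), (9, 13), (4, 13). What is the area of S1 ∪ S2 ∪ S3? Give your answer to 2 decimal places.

81.73

By inclusion–exclusion:
Individual areas: |S1| = 50, |S2| = 10, |S3| = 50.
|S1∩S2| = 7.1875.
|S1∩S3|: x∈[4,9], y∈[9,13] → 5·4 = 20.
|S2∩S3| = 6.1325.
|S1∩S2∩S3| = 5.0507.
|S1 ∪ S2 ∪ S3| = 110 − 33.32 + 5.0507 = 81.73.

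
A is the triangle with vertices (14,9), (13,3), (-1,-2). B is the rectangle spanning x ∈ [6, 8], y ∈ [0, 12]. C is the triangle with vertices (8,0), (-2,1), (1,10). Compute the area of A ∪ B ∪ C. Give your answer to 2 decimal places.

96.28

By inclusion–exclusion:
Individual areas: |A| = 39.5, |B| = 24, |C| = 46.5.
|A∩B| = 6.019.
|A∩C| = 6.6023.
|B∩C| = 2.6571.
|A∩B∩C| = 1.5557.
|A ∪ B ∪ C| = 110 − 15.2785 + 1.5557 = 96.28.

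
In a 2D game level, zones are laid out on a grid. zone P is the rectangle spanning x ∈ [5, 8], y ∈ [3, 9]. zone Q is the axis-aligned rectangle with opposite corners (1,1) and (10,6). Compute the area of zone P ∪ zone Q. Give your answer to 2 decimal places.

By inclusion–exclusion:
Individual areas: |zone P| = 18, |zone Q| = 45.
|zone P∩zone Q|: x∈[5,8], y∈[3,6] → 3·3 = 9.
|zone P ∪ zone Q| = 63 − 9 = 54.00.

54.00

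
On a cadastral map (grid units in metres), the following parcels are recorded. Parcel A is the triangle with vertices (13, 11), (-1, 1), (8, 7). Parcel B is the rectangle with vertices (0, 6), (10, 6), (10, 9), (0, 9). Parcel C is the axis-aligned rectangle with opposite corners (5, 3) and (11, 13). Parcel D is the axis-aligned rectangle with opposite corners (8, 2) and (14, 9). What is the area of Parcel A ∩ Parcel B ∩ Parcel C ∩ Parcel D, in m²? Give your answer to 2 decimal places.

The intersection is the polygon with vertices (8,7), (8,7.429), (10,8.857), (10,8.6).
By the shoelace formula its area is 0.69.

0.69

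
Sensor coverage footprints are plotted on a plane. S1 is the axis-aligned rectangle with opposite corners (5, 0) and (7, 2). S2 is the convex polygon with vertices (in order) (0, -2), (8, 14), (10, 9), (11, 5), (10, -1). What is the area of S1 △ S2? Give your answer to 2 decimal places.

87.00

|S1| = 4, |S2| = 91, |S1∩S2| = 4.
|S1 △ S2| = |S1| + |S2| − 2·|S1∩S2| = 4 + 91 − 8 = 87.00.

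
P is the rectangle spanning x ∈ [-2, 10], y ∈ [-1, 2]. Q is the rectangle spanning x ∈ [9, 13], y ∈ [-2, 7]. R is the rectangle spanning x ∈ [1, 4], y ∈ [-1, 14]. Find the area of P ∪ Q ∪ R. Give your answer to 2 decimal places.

105.00

By inclusion–exclusion:
Individual areas: |P| = 36, |Q| = 36, |R| = 45.
|P∩Q|: x∈[9,10], y∈[-1,2] → 1·3 = 3.
|P∩R|: x∈[1,4], y∈[-1,2] → 3·3 = 9.
|Q∩R| = 0 (no overlap).
|P∩Q∩R| = 0.
|P ∪ Q ∪ R| = 117 − 12 + 0 = 105.00.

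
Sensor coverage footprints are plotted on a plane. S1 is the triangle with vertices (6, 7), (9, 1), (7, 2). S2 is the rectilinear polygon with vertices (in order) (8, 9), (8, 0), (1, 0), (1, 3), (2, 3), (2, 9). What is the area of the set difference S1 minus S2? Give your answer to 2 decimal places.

|S1| = 4.5, |S1∩S2| = 3.75.
|S1 ∖ S2| = |S1| − |S1∩S2| = 4.5 − 3.75 = 0.75.

0.75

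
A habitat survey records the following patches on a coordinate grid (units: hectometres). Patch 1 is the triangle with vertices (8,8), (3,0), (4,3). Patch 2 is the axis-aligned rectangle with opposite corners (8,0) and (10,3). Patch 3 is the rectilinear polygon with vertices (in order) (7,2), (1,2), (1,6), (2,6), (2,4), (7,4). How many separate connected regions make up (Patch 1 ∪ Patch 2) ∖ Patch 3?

3

(Patch 1 ∪ Patch 2) ∖ Patch 3 splits into 3 disjoint pieces (area 0.5833, area 1.4, area 6).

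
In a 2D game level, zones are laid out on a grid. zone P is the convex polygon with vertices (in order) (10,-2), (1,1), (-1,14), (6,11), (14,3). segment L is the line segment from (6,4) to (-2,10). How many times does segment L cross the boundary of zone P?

The segment meets the boundary at (-0.174,8.63).

1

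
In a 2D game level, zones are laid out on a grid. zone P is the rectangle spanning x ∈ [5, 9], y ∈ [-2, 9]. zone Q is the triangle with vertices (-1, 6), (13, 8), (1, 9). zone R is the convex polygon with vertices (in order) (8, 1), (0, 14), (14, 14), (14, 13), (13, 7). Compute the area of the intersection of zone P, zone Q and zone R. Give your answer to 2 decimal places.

The intersection is the polygon with vertices (5,6.857), (5,8.667), (9,8.333), (9,7.429).
By the shoelace formula its area is 5.43.

5.43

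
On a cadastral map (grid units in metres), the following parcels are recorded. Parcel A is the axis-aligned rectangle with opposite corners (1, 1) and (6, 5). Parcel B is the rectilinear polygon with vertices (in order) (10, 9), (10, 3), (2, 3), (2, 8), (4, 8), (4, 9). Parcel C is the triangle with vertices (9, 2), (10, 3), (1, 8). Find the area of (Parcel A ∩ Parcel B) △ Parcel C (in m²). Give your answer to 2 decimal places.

14.25

|Parcel A ∩ Parcel B| = 8.
|(Parcel A ∩ Parcel B) ∩ Parcel C| = 0.375.
|(Parcel A ∩ Parcel B) △ Parcel C| = 8 + 7 − 0.75 = 14.25.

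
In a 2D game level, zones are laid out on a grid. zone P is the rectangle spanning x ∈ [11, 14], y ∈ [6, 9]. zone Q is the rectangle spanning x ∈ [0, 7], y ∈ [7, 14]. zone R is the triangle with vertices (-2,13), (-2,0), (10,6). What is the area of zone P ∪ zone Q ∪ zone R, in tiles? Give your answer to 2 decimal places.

By inclusion–exclusion:
Individual areas: |zone P| = 9, |zone Q| = 49, |zone R| = 78.
|zone P∩zone Q| = 0 (no overlap).
|zone P∩zone R| = 0.
|zone Q∩zone R| = 19.5417.
|zone P∩zone Q∩zone R| = 0.
|zone P ∪ zone Q ∪ zone R| = 136 − 19.5417 + 0 = 116.46.

116.46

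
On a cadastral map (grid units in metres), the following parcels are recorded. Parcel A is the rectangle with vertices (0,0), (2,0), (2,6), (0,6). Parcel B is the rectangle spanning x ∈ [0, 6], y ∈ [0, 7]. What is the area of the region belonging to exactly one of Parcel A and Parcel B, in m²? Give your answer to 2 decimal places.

|Parcel A∩Parcel B|: x∈[0,2], y∈[0,6] → 2·6 = 12.
|Parcel A △ Parcel B| = |Parcel A| + |Parcel B| − 2·|Parcel A∩Parcel B| = 12 + 42 − 24 = 30.00.

30.00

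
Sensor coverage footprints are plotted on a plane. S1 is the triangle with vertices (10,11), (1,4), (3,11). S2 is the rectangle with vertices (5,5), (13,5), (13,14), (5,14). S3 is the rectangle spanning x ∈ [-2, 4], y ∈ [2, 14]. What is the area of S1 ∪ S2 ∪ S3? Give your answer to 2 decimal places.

148.28

By inclusion–exclusion:
Individual areas: |S1| = 24.5, |S2| = 72, |S3| = 72.
|S1∩S2| = 9.7222.
|S1∩S3| = 10.5.
|S2∩S3| = 0 (no overlap).
|S1∩S2∩S3| = 0.
|S1 ∪ S2 ∪ S3| = 168.5 − 20.2222 + 0 = 148.28.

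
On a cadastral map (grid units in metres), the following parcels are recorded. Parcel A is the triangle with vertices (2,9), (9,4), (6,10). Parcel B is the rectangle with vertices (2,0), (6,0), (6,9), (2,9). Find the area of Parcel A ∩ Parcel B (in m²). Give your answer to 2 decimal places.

5.71

The intersection is the polygon with vertices (2,9), (6,9), (6,6.143).
By the shoelace formula its area is 5.71.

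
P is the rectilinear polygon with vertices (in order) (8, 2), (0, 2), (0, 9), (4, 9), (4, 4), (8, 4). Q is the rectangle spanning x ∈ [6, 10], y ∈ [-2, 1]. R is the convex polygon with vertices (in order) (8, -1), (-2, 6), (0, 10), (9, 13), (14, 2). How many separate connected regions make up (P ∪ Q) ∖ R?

(P ∪ Q) ∖ R splits into 2 disjoint pieces (area 4.8286, area 6.4).

2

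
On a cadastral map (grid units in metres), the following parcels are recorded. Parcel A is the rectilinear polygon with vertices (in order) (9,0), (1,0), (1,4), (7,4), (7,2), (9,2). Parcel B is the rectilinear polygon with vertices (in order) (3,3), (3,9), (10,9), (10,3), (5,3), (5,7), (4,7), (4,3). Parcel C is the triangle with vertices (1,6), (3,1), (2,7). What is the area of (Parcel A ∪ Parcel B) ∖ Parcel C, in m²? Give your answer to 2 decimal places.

61.95

|Parcel A ∪ Parcel B| = 63.
|(Parcel A ∪ Parcel B) ∩ Parcel C| = 1.05.
|(Parcel A ∪ Parcel B) ∖ Parcel C| = 63 − 1.05 = 61.95.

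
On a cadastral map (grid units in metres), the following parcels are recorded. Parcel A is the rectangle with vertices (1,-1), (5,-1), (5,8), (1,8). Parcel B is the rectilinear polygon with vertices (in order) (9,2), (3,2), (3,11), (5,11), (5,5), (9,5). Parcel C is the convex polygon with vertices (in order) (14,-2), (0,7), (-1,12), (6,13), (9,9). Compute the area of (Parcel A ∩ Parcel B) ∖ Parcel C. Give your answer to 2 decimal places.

|Parcel A ∩ Parcel B| = 12.
|(Parcel A ∩ Parcel B) ∩ Parcel C| = 7.1429.
|(Parcel A ∩ Parcel B) ∖ Parcel C| = 12 − 7.1429 = 4.86.

4.86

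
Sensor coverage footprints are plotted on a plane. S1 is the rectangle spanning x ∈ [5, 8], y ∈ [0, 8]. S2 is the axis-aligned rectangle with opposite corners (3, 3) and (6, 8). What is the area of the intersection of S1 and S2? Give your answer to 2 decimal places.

|S1∩S2|: x∈[5,6], y∈[3,8] → 1·5 = 5.

5.00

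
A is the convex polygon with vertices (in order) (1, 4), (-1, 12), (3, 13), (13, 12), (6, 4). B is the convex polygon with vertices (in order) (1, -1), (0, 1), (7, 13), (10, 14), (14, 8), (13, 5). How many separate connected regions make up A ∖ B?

A ∖ B splits into 2 disjoint pieces (area 37.6191, area 1.0497).

2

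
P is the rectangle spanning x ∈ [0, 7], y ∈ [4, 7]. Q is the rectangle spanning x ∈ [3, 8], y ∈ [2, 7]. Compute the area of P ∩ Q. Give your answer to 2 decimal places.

|P∩Q|: x∈[3,7], y∈[4,7] → 4·3 = 12.

12.00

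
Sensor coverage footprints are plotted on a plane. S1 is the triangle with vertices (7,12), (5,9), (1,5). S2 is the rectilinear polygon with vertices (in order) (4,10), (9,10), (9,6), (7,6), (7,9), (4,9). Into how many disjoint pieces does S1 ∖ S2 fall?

2

S1 ∖ S2 splits into 2 disjoint pieces (area 0.381, area 1.1429).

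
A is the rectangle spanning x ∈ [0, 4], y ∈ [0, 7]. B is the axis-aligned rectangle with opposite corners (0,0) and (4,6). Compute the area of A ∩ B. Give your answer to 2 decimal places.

24.00

|A∩B|: x∈[0,4], y∈[0,6] → 4·6 = 24.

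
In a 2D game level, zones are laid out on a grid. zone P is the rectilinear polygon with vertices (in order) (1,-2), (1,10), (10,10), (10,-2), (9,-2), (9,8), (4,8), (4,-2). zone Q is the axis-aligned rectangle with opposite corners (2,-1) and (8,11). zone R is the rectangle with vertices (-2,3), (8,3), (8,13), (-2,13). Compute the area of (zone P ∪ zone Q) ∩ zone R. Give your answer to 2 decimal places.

The region (zone P ∪ zone Q) ∩ zone R is the polygon with vertices (2,10), (2,11), (8,11), (8,10), (8,8), (8,3), (1,3), (1,10).
By the shoelace formula its area is 55.00.

55.00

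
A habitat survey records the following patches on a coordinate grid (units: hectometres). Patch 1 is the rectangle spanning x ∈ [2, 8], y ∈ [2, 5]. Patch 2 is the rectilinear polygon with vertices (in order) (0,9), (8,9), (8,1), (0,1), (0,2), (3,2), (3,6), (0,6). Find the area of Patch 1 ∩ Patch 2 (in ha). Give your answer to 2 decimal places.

15.00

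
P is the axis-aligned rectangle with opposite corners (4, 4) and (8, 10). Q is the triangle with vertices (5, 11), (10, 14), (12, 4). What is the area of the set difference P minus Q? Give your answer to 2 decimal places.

|P| = 24, |P∩Q| = 2.
|P ∖ Q| = |P| − |P∩Q| = 24 − 2 = 22.00.

22.00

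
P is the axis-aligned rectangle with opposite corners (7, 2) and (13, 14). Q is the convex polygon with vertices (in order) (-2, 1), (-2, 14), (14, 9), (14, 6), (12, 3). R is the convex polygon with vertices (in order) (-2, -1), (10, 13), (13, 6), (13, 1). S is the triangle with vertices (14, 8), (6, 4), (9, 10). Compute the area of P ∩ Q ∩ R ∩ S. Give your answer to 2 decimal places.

15.71

The intersection is the polygon with vertices (7,6), (9,10), (11.759,8.897), (12.471,7.235), (7,4.5).
By the shoelace formula its area is 15.71.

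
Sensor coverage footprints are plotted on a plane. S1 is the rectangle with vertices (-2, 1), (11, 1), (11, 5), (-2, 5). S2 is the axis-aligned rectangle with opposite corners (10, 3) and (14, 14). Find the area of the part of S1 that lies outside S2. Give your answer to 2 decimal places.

|S1∩S2|: x∈[10,11], y∈[3,5] → 1·2 = 2.
|S1| = 52.
|S1 ∖ S2| = |S1| − |S1∩S2| = 52 − 2 = 50.00.

50.00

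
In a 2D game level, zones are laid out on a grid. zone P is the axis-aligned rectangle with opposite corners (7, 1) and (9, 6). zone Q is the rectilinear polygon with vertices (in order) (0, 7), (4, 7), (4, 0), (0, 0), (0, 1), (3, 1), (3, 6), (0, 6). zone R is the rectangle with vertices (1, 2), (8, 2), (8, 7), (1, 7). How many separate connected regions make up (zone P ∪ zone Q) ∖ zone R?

3

(zone P ∪ zone Q) ∖ zone R splits into 3 disjoint pieces (area 6, area 1, area 5).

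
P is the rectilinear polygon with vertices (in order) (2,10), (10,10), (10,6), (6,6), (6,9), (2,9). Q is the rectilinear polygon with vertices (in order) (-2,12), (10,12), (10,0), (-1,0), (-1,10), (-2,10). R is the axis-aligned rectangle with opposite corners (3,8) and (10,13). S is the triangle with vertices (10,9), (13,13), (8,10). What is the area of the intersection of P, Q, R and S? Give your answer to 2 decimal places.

1.00

The intersection is the polygon with vertices (10,10), (10,9), (8,10).
By the shoelace formula its area is 1.00.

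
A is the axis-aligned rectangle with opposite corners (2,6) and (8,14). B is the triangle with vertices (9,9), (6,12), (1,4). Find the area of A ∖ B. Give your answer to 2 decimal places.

31.26

|A| = 48, |A∩B| = 16.7375.
|A ∖ B| = |A| − |A∩B| = 48 − 16.7375 = 31.26.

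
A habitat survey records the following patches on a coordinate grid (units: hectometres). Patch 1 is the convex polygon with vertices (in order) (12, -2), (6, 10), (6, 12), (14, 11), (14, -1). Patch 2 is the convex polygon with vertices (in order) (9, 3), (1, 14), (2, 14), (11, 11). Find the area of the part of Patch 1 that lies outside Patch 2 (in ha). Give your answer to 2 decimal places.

47.98

|Patch 1| = 71, |Patch 1∩Patch 2| = 23.0167.
|Patch 1 ∖ Patch 2| = |Patch 1| − |Patch 1∩Patch 2| = 71 − 23.0167 = 47.98.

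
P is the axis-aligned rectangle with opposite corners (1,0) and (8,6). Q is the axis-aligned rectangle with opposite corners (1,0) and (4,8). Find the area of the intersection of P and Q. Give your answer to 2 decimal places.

18.00

|P∩Q|: x∈[1,4], y∈[0,6] → 3·6 = 18.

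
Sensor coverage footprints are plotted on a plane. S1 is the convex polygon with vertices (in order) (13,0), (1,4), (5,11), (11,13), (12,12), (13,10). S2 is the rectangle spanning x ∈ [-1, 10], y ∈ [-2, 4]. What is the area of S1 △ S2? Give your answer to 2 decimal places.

|S1| = 101.5, |S2| = 66, |S1∩S2| = 13.5.
|S1 △ S2| = |S1| + |S2| − 2·|S1∩S2| = 101.5 + 66 − 27 = 140.50.

140.50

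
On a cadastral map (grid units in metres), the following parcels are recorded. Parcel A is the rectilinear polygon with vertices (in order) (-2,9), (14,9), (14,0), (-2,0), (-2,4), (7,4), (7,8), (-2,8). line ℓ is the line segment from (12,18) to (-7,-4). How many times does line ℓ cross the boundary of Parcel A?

The segment meets the boundary at (-0.091,4), (3.364,8), (-2,1.789), (4.227,9).

4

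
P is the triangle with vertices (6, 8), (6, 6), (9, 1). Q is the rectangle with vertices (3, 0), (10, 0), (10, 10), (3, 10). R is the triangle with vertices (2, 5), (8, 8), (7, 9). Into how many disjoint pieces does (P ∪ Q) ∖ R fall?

(P ∪ Q) ∖ R is a single connected region.

1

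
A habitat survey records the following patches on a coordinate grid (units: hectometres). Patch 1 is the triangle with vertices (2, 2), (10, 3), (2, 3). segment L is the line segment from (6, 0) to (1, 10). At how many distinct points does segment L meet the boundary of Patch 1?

2

The segment meets the boundary at (4.5,3), (4.824,2.353).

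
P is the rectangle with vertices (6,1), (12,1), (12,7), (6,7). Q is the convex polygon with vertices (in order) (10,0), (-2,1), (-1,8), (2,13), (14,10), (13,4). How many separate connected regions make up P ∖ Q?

P ∖ Q is a single connected region.

1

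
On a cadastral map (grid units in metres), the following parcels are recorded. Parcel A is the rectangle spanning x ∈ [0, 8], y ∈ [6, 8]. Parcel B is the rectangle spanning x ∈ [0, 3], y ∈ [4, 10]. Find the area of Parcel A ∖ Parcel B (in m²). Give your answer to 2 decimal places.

|Parcel A∩Parcel B|: x∈[0,3], y∈[6,8] → 3·2 = 6.
|Parcel A| = 16.
|Parcel A ∖ Parcel B| = |Parcel A| − |Parcel A∩Parcel B| = 16 − 6 = 10.00.

10.00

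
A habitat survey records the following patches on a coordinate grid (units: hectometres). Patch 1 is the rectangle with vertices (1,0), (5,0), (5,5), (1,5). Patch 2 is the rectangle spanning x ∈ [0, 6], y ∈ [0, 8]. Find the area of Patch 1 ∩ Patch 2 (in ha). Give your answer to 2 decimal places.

20.00

|Patch 1∩Patch 2|: x∈[1,5], y∈[0,5] → 4·5 = 20.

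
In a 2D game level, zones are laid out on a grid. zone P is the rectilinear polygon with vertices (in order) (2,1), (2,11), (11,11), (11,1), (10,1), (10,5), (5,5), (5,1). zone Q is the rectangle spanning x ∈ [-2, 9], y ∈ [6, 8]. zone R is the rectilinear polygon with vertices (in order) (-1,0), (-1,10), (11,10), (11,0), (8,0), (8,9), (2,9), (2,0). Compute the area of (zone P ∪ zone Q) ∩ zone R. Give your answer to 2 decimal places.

|zone P ∪ zone Q| = 78.
|(zone P ∪ zone Q) ∩ zone R| = 31.00.

31.00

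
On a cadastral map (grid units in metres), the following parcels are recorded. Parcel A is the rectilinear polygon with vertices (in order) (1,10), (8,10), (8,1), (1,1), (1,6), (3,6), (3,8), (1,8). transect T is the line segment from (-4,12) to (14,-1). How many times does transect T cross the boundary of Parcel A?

4

The segment meets the boundary at (8,3.333), (3,6.944), (1.538,8), (1,8.389).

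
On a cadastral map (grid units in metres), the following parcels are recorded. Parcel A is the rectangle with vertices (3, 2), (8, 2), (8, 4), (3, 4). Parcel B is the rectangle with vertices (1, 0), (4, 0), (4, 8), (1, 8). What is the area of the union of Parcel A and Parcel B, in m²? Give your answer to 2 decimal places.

32.00

By inclusion–exclusion:
Individual areas: |Parcel A| = 10, |Parcel B| = 24.
|Parcel A∩Parcel B|: x∈[3,4], y∈[2,4] → 1·2 = 2.
|Parcel A ∪ Parcel B| = 34 − 2 = 32.00.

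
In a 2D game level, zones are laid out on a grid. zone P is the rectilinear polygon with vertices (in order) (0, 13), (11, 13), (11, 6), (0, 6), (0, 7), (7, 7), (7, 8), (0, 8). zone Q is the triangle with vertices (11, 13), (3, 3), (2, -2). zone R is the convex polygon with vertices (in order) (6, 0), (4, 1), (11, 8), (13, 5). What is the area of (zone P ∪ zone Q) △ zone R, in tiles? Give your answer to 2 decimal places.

102.50

|zone P ∪ zone Q| = 80.5.
|(zone P ∪ zone Q) ∩ zone R| = 2.
|(zone P ∪ zone Q) △ zone R| = 80.5 + 26 − 4 = 102.50.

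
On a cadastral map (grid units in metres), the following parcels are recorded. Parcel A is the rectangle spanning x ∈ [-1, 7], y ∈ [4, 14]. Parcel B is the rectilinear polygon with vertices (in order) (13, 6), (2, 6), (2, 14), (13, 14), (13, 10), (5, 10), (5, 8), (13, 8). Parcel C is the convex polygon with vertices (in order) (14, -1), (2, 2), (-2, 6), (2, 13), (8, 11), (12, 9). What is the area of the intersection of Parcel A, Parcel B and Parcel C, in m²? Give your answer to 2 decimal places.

26.83

The intersection is the polygon with vertices (2,6), (2,13), (7,11.333), (7,10), (5,10), (5,8), (7,8), (7,6).
By the shoelace formula its area is 26.83.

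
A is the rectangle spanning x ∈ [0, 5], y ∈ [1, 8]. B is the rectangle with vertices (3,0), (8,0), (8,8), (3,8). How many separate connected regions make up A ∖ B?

1

A ∖ B is a single connected region.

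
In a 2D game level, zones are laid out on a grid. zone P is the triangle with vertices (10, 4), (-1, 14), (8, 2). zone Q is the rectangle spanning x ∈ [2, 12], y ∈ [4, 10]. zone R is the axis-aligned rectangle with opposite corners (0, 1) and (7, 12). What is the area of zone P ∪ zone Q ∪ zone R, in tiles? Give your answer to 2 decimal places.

By inclusion–exclusion:
Individual areas: |zone P| = 21, |zone Q| = 60, |zone R| = 77.
|zone P∩zone Q| = 14.7.
|zone P∩zone R| = 12.8758.
|zone Q∩zone R|: x∈[2,7], y∈[4,10] → 5·6 = 30.
|zone P∩zone Q∩zone R| = 10.6091.
|zone P ∪ zone Q ∪ zone R| = 158 − 57.5758 + 10.6091 = 111.03.

111.03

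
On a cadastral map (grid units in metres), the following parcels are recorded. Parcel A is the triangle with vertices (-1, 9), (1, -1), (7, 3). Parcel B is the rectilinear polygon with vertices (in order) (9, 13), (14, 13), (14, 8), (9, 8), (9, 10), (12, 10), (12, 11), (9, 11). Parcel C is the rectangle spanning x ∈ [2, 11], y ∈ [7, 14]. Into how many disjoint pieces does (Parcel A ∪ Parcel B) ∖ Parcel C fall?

(Parcel A ∪ Parcel B) ∖ Parcel C splits into 2 disjoint pieces (area 34, area 14).

2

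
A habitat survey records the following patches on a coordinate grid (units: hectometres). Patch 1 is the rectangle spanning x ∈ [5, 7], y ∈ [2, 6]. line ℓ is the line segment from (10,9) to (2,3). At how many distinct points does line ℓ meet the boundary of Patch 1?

The segment meets the boundary at (5,5.25), (6,6).

2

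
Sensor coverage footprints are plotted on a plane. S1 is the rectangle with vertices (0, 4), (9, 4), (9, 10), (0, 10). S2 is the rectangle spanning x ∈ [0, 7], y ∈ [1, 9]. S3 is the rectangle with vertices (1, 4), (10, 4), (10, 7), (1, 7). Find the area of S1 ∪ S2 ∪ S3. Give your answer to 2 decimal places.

By inclusion–exclusion:
Individual areas: |S1| = 54, |S2| = 56, |S3| = 27.
|S1∩S2|: x∈[0,7], y∈[4,9] → 7·5 = 35.
|S1∩S3|: x∈[1,9], y∈[4,7] → 8·3 = 24.
|S2∩S3|: x∈[1,7], y∈[4,7] → 6·3 = 18.
|S1∩S2∩S3| = 18.
|S1 ∪ S2 ∪ S3| = 137 − 77 + 18 = 78.00.

78.00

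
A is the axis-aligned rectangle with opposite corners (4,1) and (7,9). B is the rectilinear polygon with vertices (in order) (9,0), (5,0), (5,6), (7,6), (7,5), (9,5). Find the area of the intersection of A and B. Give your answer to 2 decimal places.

10.00

The intersection is the polygon with vertices (7,1), (5,1), (5,6), (7,6), (7,5).
By the shoelace formula its area is 10.00.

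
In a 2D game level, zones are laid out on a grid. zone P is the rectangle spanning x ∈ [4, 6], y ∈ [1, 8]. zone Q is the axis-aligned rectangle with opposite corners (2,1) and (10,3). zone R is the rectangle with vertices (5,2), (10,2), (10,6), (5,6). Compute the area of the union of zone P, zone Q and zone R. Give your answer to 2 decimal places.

38.00

By inclusion–exclusion:
Individual areas: |zone P| = 14, |zone Q| = 16, |zone R| = 20.
|zone P∩zone Q|: x∈[4,6], y∈[1,3] → 2·2 = 4.
|zone P∩zone R|: x∈[5,6], y∈[2,6] → 1·4 = 4.
|zone Q∩zone R|: x∈[5,10], y∈[2,3] → 5·1 = 5.
|zone P∩zone Q∩zone R| = 1.
|zone P ∪ zone Q ∪ zone R| = 50 − 13 + 1 = 38.00.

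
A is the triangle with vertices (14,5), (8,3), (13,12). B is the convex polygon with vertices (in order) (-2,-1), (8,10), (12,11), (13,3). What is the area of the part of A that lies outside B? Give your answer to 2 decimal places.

|A| = 22, |A∩B| = 14.3673.
|A ∖ B| = |A| − |A∩B| = 22 − 14.3673 = 7.63.

7.63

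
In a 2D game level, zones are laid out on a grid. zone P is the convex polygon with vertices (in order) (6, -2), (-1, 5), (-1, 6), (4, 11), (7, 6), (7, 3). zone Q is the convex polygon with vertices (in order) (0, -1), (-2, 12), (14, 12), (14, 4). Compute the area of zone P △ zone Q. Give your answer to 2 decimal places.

|zone P| = 57, |zone Q| = 160, |zone P∩zone Q| = 52.2744.
|zone P △ zone Q| = |zone P| + |zone Q| − 2·|zone P∩zone Q| = 57 + 160 − 104.5489 = 112.45.

112.45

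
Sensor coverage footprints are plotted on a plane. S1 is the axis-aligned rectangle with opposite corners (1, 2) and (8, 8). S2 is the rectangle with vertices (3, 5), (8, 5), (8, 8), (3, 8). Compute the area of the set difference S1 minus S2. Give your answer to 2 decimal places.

27.00

|S1∩S2|: x∈[3,8], y∈[5,8] → 5·3 = 15.
|S1| = 42.
|S1 ∖ S2| = |S1| − |S1∩S2| = 42 − 15 = 27.00.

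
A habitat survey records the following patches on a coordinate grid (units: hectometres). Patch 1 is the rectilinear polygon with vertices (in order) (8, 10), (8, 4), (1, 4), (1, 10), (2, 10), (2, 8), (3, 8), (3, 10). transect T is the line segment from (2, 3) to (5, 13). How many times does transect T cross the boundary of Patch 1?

2

The segment meets the boundary at (2.3,4), (4.1,10).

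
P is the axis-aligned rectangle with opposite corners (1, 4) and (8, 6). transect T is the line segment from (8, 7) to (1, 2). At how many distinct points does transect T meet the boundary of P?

The segment meets the boundary at (3.8,4), (6.6,6).

2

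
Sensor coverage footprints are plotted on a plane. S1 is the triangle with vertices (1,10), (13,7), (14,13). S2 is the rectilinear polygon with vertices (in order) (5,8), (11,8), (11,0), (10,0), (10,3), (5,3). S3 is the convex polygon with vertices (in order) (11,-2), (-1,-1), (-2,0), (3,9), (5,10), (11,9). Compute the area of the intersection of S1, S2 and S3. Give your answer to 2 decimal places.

0.50

The intersection is the polygon with vertices (11,8), (11,7.5), (9,8).
By the shoelace formula its area is 0.50.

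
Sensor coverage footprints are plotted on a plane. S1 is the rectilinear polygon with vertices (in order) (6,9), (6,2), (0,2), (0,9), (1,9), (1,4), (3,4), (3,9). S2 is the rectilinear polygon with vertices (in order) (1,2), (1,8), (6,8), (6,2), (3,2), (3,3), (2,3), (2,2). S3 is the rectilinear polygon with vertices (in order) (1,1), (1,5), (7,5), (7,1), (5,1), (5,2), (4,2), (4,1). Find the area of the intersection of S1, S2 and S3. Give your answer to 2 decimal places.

12.00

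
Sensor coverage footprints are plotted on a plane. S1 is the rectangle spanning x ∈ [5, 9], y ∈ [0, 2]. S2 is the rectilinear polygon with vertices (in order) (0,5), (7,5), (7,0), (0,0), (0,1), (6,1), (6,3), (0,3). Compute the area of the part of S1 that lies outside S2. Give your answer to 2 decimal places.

|S1| = 8, |S1∩S2| = 3.
|S1 ∖ S2| = |S1| − |S1∩S2| = 8 − 3 = 5.00.

5.00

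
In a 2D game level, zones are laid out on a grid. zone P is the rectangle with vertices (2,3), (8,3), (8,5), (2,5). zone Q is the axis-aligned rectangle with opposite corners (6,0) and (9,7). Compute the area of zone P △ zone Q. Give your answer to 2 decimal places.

25.00

|zone P∩zone Q|: x∈[6,8], y∈[3,5] → 2·2 = 4.
|zone P △ zone Q| = |zone P| + |zone Q| − 2·|zone P∩zone Q| = 12 + 21 − 8 = 25.00.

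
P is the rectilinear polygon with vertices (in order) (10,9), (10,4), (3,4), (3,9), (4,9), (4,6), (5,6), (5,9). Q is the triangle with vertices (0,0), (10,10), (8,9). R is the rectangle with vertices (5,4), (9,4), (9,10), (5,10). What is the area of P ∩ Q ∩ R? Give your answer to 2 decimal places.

2.94

The intersection is the polygon with vertices (8,9), (9,9), (5,5), (5,5.625).
By the shoelace formula its area is 2.94.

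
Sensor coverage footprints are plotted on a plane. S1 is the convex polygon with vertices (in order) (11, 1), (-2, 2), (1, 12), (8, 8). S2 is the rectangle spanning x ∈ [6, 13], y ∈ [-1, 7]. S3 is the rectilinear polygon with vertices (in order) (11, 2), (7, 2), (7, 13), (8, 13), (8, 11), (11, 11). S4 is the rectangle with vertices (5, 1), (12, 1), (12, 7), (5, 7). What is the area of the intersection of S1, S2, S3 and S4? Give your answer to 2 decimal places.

12.50

The intersection is the polygon with vertices (10.571,2), (7,2), (7,7), (8.429,7).
By the shoelace formula its area is 12.50.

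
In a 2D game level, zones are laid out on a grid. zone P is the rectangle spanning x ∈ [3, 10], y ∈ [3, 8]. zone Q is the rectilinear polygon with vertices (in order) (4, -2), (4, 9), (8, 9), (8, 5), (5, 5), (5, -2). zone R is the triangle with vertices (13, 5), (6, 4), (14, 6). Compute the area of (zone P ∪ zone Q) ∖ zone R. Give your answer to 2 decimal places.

|zone P ∪ zone Q| = 44.
|(zone P ∪ zone Q) ∩ zone R| = 0.8571.
|(zone P ∪ zone Q) ∖ zone R| = 44 − 0.8571 = 43.14.

43.14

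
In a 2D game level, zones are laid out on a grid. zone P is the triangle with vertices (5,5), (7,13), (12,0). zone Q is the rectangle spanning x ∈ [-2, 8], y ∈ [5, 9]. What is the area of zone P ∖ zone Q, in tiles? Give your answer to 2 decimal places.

|zone P| = 33, |zone P∩zone Q| = 10.
|zone P ∖ zone Q| = |zone P| − |zone P∩zone Q| = 33 − 10 = 23.00.

23.00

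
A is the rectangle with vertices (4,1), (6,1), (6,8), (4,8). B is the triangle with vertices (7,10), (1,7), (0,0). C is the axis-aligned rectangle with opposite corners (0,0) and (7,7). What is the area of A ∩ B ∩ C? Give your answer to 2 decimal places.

The intersection is the polygon with vertices (4,5.714), (4,7), (4.9,7).
By the shoelace formula its area is 0.58.

0.58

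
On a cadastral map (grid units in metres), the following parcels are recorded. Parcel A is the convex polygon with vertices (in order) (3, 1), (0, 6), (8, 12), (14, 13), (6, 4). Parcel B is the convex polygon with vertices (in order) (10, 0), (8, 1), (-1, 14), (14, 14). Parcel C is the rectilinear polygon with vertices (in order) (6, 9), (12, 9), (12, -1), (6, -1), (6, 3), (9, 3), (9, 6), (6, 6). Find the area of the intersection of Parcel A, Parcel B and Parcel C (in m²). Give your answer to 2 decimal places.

The intersection is the polygon with vertices (7.778,6), (6,6), (6,9), (10.444,9).
By the shoelace formula its area is 9.33.

9.33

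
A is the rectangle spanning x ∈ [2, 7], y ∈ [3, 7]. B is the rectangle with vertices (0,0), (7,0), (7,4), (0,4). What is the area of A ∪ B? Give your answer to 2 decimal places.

By inclusion–exclusion:
Individual areas: |A| = 20, |B| = 28.
|A∩B|: x∈[2,7], y∈[3,4] → 5·1 = 5.
|A ∪ B| = 48 − 5 = 43.00.

43.00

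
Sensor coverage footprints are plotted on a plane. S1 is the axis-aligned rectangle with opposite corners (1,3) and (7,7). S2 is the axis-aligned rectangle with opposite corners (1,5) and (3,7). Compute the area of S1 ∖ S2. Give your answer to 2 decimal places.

20.00

|S1∩S2|: x∈[1,3], y∈[5,7] → 2·2 = 4.
|S1| = 24.
|S1 ∖ S2| = |S1| − |S1∩S2| = 24 − 4 = 20.00.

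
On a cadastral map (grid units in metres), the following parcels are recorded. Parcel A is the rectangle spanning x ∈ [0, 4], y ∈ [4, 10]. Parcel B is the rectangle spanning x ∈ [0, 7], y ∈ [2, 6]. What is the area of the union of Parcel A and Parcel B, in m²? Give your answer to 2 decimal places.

44.00

By inclusion–exclusion:
Individual areas: |Parcel A| = 24, |Parcel B| = 28.
|Parcel A∩Parcel B|: x∈[0,4], y∈[4,6] → 4·2 = 8.
|Parcel A ∪ Parcel B| = 52 − 8 = 44.00.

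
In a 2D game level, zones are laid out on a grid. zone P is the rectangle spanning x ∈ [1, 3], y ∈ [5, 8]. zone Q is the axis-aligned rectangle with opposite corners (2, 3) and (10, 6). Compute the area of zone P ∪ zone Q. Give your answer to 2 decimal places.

29.00

By inclusion–exclusion:
Individual areas: |zone P| = 6, |zone Q| = 24.
|zone P∩zone Q|: x∈[2,3], y∈[5,6] → 1·1 = 1.
|zone P ∪ zone Q| = 30 − 1 = 29.00.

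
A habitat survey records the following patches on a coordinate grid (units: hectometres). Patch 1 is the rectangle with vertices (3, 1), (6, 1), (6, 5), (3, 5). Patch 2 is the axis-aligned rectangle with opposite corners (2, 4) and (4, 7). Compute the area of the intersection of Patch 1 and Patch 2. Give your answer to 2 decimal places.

1.00

|Patch 1∩Patch 2|: x∈[3,4], y∈[4,5] → 1·1 = 1.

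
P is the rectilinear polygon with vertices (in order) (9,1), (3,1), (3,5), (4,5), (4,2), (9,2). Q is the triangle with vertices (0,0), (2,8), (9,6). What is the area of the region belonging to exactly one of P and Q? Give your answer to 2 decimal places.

|P| = 9, |Q| = 30, |P∩Q| = 2.6667.
|P △ Q| = |P| + |Q| − 2·|P∩Q| = 9 + 30 − 5.3333 = 33.67.

33.67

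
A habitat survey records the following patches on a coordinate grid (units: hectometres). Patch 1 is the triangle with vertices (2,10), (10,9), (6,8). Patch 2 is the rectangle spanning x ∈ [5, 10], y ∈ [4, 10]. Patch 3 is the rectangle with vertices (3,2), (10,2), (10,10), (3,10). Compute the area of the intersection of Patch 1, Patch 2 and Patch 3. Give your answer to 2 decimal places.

The intersection is the polygon with vertices (6,8), (5,8.5), (5,9.625), (10,9).
By the shoelace formula its area is 4.31.

4.31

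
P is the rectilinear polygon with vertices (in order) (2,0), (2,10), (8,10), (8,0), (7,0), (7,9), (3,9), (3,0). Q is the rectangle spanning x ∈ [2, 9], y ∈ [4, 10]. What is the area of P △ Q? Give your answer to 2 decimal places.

|P| = 24, |Q| = 42, |P∩Q| = 16.
|P △ Q| = |P| + |Q| − 2·|P∩Q| = 24 + 42 − 32 = 34.00.

34.00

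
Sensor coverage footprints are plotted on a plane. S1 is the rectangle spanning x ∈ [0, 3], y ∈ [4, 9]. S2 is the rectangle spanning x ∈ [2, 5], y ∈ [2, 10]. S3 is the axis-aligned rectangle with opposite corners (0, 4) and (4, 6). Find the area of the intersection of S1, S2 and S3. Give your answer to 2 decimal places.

2.00

The intersection is the polygon with vertices (3,4), (2,4), (2,6), (3,6).
By the shoelace formula its area is 2.00.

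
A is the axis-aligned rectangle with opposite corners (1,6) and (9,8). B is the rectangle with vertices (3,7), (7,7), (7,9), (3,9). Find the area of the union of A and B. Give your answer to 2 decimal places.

By inclusion–exclusion:
Individual areas: |A| = 16, |B| = 8.
|A∩B|: x∈[3,7], y∈[7,8] → 4·1 = 4.
|A ∪ B| = 24 − 4 = 20.00.

20.00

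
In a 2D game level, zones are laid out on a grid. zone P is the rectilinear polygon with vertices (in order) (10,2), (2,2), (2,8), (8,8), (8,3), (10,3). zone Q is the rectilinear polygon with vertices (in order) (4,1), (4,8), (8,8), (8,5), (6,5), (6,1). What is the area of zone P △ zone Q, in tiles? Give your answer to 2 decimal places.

22.00

|zone P| = 38, |zone Q| = 20, |zone P∩zone Q| = 18.
|zone P △ zone Q| = |zone P| + |zone Q| − 2·|zone P∩zone Q| = 38 + 20 − 36 = 22.00.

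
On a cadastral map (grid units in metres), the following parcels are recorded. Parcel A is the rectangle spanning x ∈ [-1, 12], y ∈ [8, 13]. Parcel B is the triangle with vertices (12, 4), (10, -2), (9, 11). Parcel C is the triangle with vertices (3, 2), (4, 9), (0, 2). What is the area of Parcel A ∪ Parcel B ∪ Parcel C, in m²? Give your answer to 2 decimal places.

89.70

By inclusion–exclusion:
Individual areas: |Parcel A| = 65, |Parcel B| = 16, |Parcel C| = 10.5.
|Parcel A∩Parcel B| = 1.5824.
|Parcel A∩Parcel C| = 0.2143.
|Parcel B∩Parcel C| = 0.
|Parcel A∩Parcel B∩Parcel C| = 0.
|Parcel A ∪ Parcel B ∪ Parcel C| = 91.5 − 1.7967 + 0 = 89.70.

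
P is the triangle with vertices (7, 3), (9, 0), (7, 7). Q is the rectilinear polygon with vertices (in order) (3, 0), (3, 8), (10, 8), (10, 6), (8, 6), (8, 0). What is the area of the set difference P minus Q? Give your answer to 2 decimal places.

|P| = 4, |P∩Q| = 3.
|P ∖ Q| = |P| − |P∩Q| = 4 − 3 = 1.00.

1.00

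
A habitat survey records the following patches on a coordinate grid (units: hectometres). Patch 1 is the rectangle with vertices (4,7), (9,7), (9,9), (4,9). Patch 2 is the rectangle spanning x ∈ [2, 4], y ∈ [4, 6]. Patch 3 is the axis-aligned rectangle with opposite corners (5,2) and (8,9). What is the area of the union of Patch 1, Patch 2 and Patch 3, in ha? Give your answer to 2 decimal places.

By inclusion–exclusion:
Individual areas: |Patch 1| = 10, |Patch 2| = 4, |Patch 3| = 21.
|Patch 1∩Patch 2| = 0 (no overlap).
|Patch 1∩Patch 3|: x∈[5,8], y∈[7,9] → 3·2 = 6.
|Patch 2∩Patch 3| = 0 (no overlap).
|Patch 1∩Patch 2∩Patch 3| = 0.
|Patch 1 ∪ Patch 2 ∪ Patch 3| = 35 − 6 + 0 = 29.00.

29.00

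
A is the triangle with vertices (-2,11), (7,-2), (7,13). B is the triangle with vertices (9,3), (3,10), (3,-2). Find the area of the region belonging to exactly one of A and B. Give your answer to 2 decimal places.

|A| = 67.5, |B| = 36, |A∩B| = 24.6721.
|A △ B| = |A| + |B| − 2·|A∩B| = 67.5 + 36 − 49.3442 = 54.16.

54.16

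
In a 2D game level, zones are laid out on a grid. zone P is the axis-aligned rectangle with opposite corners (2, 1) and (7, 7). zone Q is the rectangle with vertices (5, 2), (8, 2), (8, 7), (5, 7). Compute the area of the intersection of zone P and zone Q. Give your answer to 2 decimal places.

10.00

|zone P∩zone Q|: x∈[5,7], y∈[2,7] → 2·5 = 10.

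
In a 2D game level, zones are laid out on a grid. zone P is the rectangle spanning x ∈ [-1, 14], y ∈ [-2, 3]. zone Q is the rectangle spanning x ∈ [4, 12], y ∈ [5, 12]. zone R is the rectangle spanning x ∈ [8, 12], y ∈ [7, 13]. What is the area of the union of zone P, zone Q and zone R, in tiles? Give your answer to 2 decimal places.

By inclusion–exclusion:
Individual areas: |zone P| = 75, |zone Q| = 56, |zone R| = 24.
|zone P∩zone Q| = 0 (no overlap).
|zone P∩zone R| = 0 (no overlap).
|zone Q∩zone R|: x∈[8,12], y∈[7,12] → 4·5 = 20.
|zone P∩zone Q∩zone R| = 0.
|zone P ∪ zone Q ∪ zone R| = 155 − 20 + 0 = 135.00.

135.00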